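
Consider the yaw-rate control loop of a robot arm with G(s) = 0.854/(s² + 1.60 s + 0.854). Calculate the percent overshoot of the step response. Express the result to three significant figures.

ω_n = √0.854 = 0.924 rad/s; ζ = 1.60/(2·0.924) = 0.866.
%OS = 100 e^{−πζ/√(1−ζ²)} with ζ = 0.866 gives 0.437%.

%OS ≈ 0.437%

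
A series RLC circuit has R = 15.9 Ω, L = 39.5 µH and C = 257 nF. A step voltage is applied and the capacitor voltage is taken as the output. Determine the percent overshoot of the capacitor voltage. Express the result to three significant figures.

%OS ≈ 7.24%

For a series RLC circuit (capacitor voltage as output), ω_n = 1/√(LC) = 1/√(39.5 µH · 257 nF) = 314000 rad/s.
ζ = (R/2)·√(C/L) = (15.9/2)·√(257 nF/39.5 µH) = 0.641.
%OS = 100 e^{−πζ/√(1−ζ²)} with ζ = 0.641 gives 7.24%.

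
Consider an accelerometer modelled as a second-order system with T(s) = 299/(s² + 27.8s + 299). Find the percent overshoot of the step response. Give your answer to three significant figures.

ω_n = √299 = 17.3 rad/s; ζ = 27.8/(2·17.3) = 0.804.
%OS = 100 e^{−πζ/√(1−ζ²)} with ζ = 0.804 gives 1.43%.

%OS ≈ 1.43%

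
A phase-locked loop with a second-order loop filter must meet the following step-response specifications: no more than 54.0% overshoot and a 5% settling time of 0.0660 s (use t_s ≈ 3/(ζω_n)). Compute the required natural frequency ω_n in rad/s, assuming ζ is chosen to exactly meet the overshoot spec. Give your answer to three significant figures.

ω_n ≈ 236 rad/s

ζ = −ln(OS)/√(π² + (ln OS)²). With OS = 0.540, ln OS = −0.6162 and ζ = 0.6162/3.201 = 0.192.
Then ω_n = 3/(ζ t_s) = 3/(0.192 × 0.0660) = 236 rad/s.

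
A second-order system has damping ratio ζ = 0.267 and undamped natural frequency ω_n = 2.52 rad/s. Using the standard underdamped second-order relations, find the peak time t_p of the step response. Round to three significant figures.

t_p ≈ 1.29 s

The damped frequency is ω_d = ω_n√(1−ζ²) = 2.52·√(1−0.0713) = 2.43 rad/s.
Peak time t_p = π/ω_d = π/2.43 = 1.29 s.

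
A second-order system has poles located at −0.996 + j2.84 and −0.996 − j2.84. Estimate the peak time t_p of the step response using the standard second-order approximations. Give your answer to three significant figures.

t_p ≈ 1.11 s

t_p = π/ω_d with ω_d = 2.84 (the imaginary part), so t_p = 1.11 s.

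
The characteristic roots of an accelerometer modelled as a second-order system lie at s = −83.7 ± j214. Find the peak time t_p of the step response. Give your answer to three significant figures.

t_p ≈ 0.0147 s

t_p = π/ω_d with ω_d = 214 (the imaginary part), so t_p = 0.0147 s.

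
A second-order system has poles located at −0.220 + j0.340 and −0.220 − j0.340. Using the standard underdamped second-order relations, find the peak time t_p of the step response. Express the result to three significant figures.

t_p = π/ω_d with ω_d = 0.340 (the imaginary part), so t_p = 9.24 s.

t_p ≈ 9.24 s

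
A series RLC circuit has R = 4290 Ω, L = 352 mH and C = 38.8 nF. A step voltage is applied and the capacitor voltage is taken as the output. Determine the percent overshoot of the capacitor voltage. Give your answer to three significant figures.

%OS ≈ 4.13%

For a series RLC circuit (capacitor voltage as output), ω_n = 1/√(LC) = 1/√(352 mH · 38.8 nF) = 8560 rad/s.
ζ = (R/2)·√(C/L) = (4290/2)·√(38.8 nF/352 mH) = 0.712.
%OS = 100·exp(−πζ/√(1−ζ²)) = 4.13%.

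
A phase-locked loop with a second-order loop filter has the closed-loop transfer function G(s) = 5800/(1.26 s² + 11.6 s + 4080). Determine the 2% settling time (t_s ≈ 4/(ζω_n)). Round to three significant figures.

t_s ≈ 0.869 s

Dividing through by 1.26: denominator becomes s² + 9.206 s + 3238.
So ω_n = √3238 = 56.9 rad/s and ζ = 9.206/(2·56.9) = 0.0809.
t_s ≈ 4/(ζω_n) = 0.869 s.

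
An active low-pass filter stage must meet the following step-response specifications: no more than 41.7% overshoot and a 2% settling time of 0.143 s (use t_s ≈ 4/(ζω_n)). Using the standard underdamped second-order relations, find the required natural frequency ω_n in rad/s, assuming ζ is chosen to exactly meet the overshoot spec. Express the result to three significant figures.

From %OS = 100·exp(−πζ/√(1−ζ²)), invert to get ζ = −ln(OS)/√(π² + ln²(OS)) with OS = 0.417.
−ln 0.417 = 0.8747, so ζ = 0.8747/√(π² + 0.7650) = 0.268.
From t_s ≈ 4/(ζω_n): ω_n = 4/(ζ·t_s) = 4/(0.268·0.143) = 104 rad/s.

ω_n ≈ 104 rad/s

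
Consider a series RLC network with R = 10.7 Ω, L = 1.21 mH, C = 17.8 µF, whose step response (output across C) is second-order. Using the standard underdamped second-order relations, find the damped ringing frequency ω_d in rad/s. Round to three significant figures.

For a series RLC circuit (capacitor voltage as output), ω_n = 1/√(LC) = 1/√(1.21 mH · 17.8 µF) = 6810 rad/s.
ζ = (R/2)·√(C/L) = (10.7/2)·√(17.8 µF/1.21 mH) = 0.649.
ω_d = 6810·√(1 − 0.649²) = 5180 rad/s.

ω_d ≈ 5180 rad/s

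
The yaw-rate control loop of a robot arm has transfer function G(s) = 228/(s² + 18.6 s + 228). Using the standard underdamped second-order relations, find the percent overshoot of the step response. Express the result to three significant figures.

%OS ≈ 8.58%

ω_n = √228 = 15.1 rad/s; ζ = 18.6/(2·15.1) = 0.616.
%OS = 100·exp(−πζ/√(1−ζ²)) = 8.58%.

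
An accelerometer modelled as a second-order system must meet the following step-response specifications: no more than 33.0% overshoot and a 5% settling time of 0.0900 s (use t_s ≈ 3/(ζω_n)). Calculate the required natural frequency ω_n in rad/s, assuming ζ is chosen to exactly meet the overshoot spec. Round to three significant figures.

ω_n ≈ 100 rad/s

Inverting the overshoot relation: ζ = |ln 0.330|/√(π² + ln²0.330) = 0.333.
Then ω_n = 3/(ζ t_s) = 3/(0.333 × 0.0900) = 100 rad/s.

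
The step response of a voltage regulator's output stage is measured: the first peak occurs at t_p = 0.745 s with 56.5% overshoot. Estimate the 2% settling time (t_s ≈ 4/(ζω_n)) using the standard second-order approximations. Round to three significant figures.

The overshoot fixes ζ = −ln(OS)/√(π²+ln²(OS)) = 0.179.
t_p = π/ω_d ⇒ ω_d = 4.22 rad/s; then ω_n = ω_d/√(1−ζ²) = 4.29 rad/s.
t_s ≈ 4/(ζω_n) = 4/(0.179·4.29) = 5.22 s.

t_s ≈ 5.22 s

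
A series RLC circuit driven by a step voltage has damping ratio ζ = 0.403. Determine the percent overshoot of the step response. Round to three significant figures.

For an underdamped second-order system, %OS = 100·exp(−πζ/√(1−ζ²)).
πζ/√(1−ζ²) = π·0.403/√(1−0.162) = 1.383, so %OS = 100·e^(−1.383) = 25.1%.

%OS ≈ 25.1%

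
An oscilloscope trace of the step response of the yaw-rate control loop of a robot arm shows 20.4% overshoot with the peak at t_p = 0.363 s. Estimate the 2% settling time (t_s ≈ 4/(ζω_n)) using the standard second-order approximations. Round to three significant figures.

t_s ≈ 0.913 s

The overshoot fixes ζ = −ln(OS)/√(π²+ln²(OS)) = 0.451.
t_p = π/ω_d ⇒ ω_d = 8.65 rad/s; then ω_n = ω_d/√(1−ζ²) = 9.70 rad/s.
t_s ≈ 4/(ζω_n) = 4/(0.451·9.70) = 0.913 s.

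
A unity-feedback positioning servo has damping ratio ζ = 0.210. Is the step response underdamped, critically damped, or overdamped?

underdamped

Since ζ = 0.210 < 1, the system is underdamped.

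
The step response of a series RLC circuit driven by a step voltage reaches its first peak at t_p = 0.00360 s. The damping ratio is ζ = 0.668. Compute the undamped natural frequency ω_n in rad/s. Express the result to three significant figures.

Peak time t_p = π/ω_d, so ω_d = π/t_p = π/0.00360 = 873 rad/s.
ω_n = ω_d/√(1−ζ²) = 873/√0.554 = 1170 rad/s.

ω_n ≈ 1170 rad/s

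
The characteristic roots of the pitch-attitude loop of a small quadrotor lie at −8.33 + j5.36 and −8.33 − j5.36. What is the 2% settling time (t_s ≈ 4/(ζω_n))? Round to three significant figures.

t_s ≈ 0.480 s

For poles at −σ ± jω_d, ζω_n = σ = 8.33, so t_s ≈ 4/σ = 0.480 s.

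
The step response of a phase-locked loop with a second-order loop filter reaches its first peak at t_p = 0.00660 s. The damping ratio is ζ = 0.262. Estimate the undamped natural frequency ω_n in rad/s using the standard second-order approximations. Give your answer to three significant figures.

ω_n ≈ 493 rad/s

Peak time t_p = π/ω_d, so ω_d = π/t_p = π/0.00660 = 476 rad/s.
ω_n = ω_d/√(1−ζ²) = 476/√0.931 = 493 rad/s.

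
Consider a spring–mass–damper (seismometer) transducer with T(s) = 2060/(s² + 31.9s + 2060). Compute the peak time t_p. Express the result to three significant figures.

t_p ≈ 0.0739 s

ω_n = √2060 = 45.4 rad/s; ζ = 31.9/(2·45.4) = 0.351.
ω_d = 45.4·√(1 − 0.351²) = 42.5 rad/s. Then t_p = π/ω_d = 0.0739 s.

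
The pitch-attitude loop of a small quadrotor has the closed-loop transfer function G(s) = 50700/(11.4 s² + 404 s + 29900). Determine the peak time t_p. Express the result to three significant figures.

t_p ≈ 0.0654 s

Dividing through by 11.4: denominator becomes s² + 35.44 s + 2623.
So ω_n = √2623 = 51.2 rad/s and ζ = 35.44/(2·51.2) = 0.346.
ω_d = 51.2·√(1 − 0.346²) = 48.1 rad/s. t_p = π/ω_d = 0.0654 s.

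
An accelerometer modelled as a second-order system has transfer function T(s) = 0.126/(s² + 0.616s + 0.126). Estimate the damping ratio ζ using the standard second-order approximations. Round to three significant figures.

ζ ≈ 0.868

Comparing the denominator to s² + 2ζω_n s + ω_n²: ω_n = √0.126 = 0.355 rad/s, and 2ζω_n = 0.616 so ζ = 0.616/(2·0.355) = 0.868.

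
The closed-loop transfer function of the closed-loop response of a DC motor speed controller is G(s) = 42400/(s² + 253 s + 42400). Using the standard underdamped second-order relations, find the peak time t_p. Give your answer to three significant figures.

t_p ≈ 0.0193 s

Comparing the denominator to s² + 2ζω_n s + ω_n²: ω_n = √42400 = 206 rad/s, and 2ζω_n = 253 so ζ = 253/(2·206) = 0.614.
ω_d = ω_n√(1−ζ²) = 162 rad/s. Then t_p = π/ω_d = 0.0193 s.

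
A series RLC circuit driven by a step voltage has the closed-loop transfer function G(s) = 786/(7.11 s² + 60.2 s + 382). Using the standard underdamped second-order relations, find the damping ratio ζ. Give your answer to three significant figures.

Dividing through by 7.11: denominator becomes s² + 8.467 s + 53.73.
So ω_n = √53.73 = 7.33 rad/s and ζ = 8.467/(2·7.33) = 0.578.

ζ ≈ 0.578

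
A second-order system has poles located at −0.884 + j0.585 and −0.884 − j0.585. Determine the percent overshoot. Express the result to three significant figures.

%OS ≈ 0.868%

|pole| = ω_n = √(0.884² + 0.585²) = 1.06 rad/s; ζ = cos θ = σ/ω_n = 0.834.
%OS = 100 e^{−πζ/√(1−ζ²)} with ζ = 0.834 gives 0.868%.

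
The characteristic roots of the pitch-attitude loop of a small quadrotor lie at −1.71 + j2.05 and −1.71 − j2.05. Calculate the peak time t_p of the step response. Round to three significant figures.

t_p = π/ω_d with ω_d = 2.05 (the imaginary part), so t_p = 1.53 s.

t_p ≈ 1.53 s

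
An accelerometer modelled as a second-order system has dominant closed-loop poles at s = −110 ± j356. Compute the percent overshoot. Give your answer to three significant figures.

The poles are at −σ ± jω_d with σ = 110 and ω_d = 356, so ω_n = √(σ²+ω_d²) = 373 rad/s and ζ = σ/ω_n = 0.295.
%OS = 100 e^{−πζ/√(1−ζ²)} with ζ = 0.295 gives 37.9%.

%OS ≈ 37.9%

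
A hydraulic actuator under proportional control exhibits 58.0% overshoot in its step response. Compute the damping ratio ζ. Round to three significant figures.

ζ ≈ 0.171

ζ = −ln(OS)/√(π² + (ln OS)²). With OS = 0.580, ln OS = −0.5447 and ζ = 0.5447/3.188 = 0.171.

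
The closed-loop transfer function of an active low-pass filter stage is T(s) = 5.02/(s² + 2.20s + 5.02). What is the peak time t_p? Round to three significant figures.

Matching coefficients with s² + 2ζω_n s + ω_n² gives ω_n² = 5.02 ⇒ ω_n = 2.24 rad/s, and ζ = 2.20/(2ω_n) = 0.491.
ω_d = ω_n√(1−ζ²) = 1.95 rad/s. Then t_p = π/ω_d = 1.61 s.

t_p ≈ 1.61 s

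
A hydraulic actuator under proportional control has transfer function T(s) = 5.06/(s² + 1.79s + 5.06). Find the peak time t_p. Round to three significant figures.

t_p ≈ 1.52 s

Matching coefficients with s² + 2ζω_n s + ω_n² gives ω_n² = 5.06 ⇒ ω_n = 2.25 rad/s, and ζ = 1.79/(2ω_n) = 0.398.
ω_d = ω_n√(1−ζ²) = 2.06 rad/s. Then t_p = π/ω_d = 1.52 s.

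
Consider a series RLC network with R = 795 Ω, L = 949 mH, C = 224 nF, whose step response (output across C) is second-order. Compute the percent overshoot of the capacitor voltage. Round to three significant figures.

For a series RLC circuit (capacitor voltage as output), ω_n = 1/√(LC) = 1/√(949 mH · 224 nF) = 2170 rad/s.
ζ = (R/2)·√(C/L) = (795/2)·√(224 nF/949 mH) = 0.193.
%OS = 100·exp(−πζ/√(1−ζ²)) = 53.9%.

%OS ≈ 53.9%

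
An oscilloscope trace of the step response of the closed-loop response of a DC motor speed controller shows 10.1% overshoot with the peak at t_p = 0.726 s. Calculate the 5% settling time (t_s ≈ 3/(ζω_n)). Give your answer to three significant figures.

t_s ≈ 0.950 s

From the overshoot, ζ = −ln(OS)/√(π²+ln²(OS)) = 0.589.
t_p = π/ω_d ⇒ ω_d = 4.33 rad/s; then ω_n = ω_d/√(1−ζ²) = 5.36 rad/s.
t_s ≈ 3/(ζω_n) = 3/(0.589·5.36) = 0.950 s.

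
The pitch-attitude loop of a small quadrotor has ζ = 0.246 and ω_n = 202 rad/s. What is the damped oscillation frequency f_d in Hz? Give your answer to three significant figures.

f_d ≈ 31.2 Hz

ω_d = ω_n√(1−ζ²) = 202·√0.939 = 196 rad/s.
f_d = ω_d/(2π) = 31.2 Hz.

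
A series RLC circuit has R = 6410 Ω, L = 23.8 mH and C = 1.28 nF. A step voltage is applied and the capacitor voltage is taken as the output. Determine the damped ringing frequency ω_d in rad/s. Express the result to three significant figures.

For a series RLC circuit (capacitor voltage as output), ω_n = 1/√(LC) = 1/√(23.8 mH · 1.28 nF) = 181000 rad/s.
ζ = (R/2)·√(C/L) = (6410/2)·√(1.28 nF/23.8 mH) = 0.743.
ω_d = 181000·√(1 − 0.743²) = 121000 rad/s.

ω_d ≈ 121000 rad/s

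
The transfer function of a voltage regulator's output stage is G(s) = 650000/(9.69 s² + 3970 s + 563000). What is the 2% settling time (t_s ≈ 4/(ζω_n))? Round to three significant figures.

Dividing through by 9.69: denominator becomes s² + 409.7 s + 58100.
So ω_n = √58100 = 241 rad/s and ζ = 409.7/(2·241) = 0.850.
t_s ≈ 4/(ζω_n) = 0.0195 s.

t_s ≈ 0.0195 s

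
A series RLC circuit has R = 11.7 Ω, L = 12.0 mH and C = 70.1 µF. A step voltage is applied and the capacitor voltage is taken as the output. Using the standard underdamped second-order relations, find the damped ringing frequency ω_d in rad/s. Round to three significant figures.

ω_d ≈ 975 rad/s

For a series RLC circuit (capacitor voltage as output), ω_n = 1/√(LC) = 1/√(12.0 mH · 70.1 µF) = 1090 rad/s.
ζ = (R/2)·√(C/L) = (11.7/2)·√(70.1 µF/12.0 mH) = 0.447.
The damped frequency ω_d = ω_n√(1−ζ²) = 975 rad/s.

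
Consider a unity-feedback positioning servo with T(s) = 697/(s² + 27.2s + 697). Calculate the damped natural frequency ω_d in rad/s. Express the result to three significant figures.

ω_n = √697 = 26.4 rad/s; ζ = 27.2/(2·26.4) = 0.515.
ω_d = ω_n√(1−ζ²) = 22.6 rad/s.

ω_d ≈ 22.6 rad/s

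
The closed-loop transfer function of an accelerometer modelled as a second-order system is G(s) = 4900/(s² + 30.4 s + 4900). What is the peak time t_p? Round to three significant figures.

t_p ≈ 0.0460 s

Comparing the denominator to s² + 2ζω_n s + ω_n²: ω_n = √4900 = 70.0 rad/s, and 2ζω_n = 30.4 so ζ = 30.4/(2·70.0) = 0.217.
ω_d = 70.0·√(1 − 0.217²) = 68.3 rad/s. Then t_p = π/ω_d = 0.0460 s.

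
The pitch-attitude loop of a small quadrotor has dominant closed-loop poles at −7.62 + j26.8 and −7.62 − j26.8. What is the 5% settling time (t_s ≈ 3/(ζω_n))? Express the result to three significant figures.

t_s ≈ 0.394 s

For poles at −σ ± jω_d, ζω_n = σ = 7.62, so t_s ≈ 3/σ = 0.394 s.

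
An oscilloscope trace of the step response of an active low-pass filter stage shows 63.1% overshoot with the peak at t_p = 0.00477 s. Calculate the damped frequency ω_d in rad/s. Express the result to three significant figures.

ω_d ≈ 659 rad/s

t_p = π/ω_d, so ω_d = π/0.00477 = 659 rad/s.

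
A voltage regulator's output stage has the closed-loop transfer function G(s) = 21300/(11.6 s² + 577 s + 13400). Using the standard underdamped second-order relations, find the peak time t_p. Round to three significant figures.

Dividing through by 11.6: denominator becomes s² + 49.74 s + 1155.
So ω_n = √1155 = 34.0 rad/s and ζ = 49.74/(2·34.0) = 0.732.
ω_d = ω_n√(1−ζ²) = 23.2 rad/s. t_p = π/ω_d = 0.136 s.

t_p ≈ 0.136 s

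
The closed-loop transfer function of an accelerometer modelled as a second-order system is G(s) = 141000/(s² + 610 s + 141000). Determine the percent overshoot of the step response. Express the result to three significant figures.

Comparing the denominator to s² + 2ζω_n s + ω_n²: ω_n = √141000 = 375 rad/s, and 2ζω_n = 610 so ζ = 610/(2·375) = 0.812.
%OS = 100·exp(−πζ/√(1−ζ²)) = 1.26%.

%OS ≈ 1.26%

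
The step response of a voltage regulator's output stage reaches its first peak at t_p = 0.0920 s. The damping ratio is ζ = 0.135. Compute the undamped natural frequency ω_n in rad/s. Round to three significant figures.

ω_n ≈ 34.5 rad/s

Peak time t_p = π/ω_d, so ω_d = π/t_p = π/0.0920 = 34.1 rad/s.
ω_n = ω_d/√(1−ζ²) = 34.1/√0.982 = 34.5 rad/s.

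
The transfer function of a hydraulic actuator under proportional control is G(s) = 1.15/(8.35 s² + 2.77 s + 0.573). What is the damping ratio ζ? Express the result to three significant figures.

ζ ≈ 0.633

Dividing through by 8.35: denominator becomes s² + 0.3317 s + 0.06862.
So ω_n = √0.06862 = 0.262 rad/s and ζ = 0.3317/(2·0.262) = 0.633.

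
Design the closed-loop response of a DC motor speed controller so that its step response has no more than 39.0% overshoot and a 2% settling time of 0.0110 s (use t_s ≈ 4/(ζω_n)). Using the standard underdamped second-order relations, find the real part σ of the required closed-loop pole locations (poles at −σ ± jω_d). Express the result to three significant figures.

The settling-time spec alone fixes σ = ζω_n = 4/t_s = 4/0.0110 = 364.
(Overshoot then fixes ζ = 0.287 and hence ω_d = σ·√(1−ζ²)/ζ = 1210 rad/s.)

σ ≈ 364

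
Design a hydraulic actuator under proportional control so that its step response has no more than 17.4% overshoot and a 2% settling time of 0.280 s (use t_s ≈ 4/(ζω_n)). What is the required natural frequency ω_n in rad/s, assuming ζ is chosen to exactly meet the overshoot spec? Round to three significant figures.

Inverting the overshoot relation: ζ = |ln 0.174|/√(π² + ln²0.174) = 0.486.
Then ω_n = 4/(ζ t_s) = 4/(0.486 × 0.280) = 29.4 rad/s.

ω_n ≈ 29.4 rad/s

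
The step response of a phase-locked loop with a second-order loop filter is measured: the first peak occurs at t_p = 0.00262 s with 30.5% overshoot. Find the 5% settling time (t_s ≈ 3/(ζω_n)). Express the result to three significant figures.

t_s ≈ 0.00662 s

From the overshoot, ζ = −ln(OS)/√(π²+ln²(OS)) = 0.354.
t_p = π/ω_d ⇒ ω_d = 1200 rad/s; then ω_n = ω_d/√(1−ζ²) = 1280 rad/s.
t_s ≈ 3/(ζω_n) = 3/(0.354·1280) = 0.00662 s.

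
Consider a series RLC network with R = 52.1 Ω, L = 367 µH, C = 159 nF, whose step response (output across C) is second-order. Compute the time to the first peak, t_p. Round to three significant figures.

t_p ≈ 0.0000286 s

For a series RLC circuit (capacitor voltage as output), ω_n = 1/√(LC) = 1/√(367 µH · 159 nF) = 131000 rad/s.
ζ = (R/2)·√(C/L) = (52.1/2)·√(159 nF/367 µH) = 0.542.
ω_d = ω_n√(1−ζ²) = 110000 rad/s. t_p = π/ω_d = 0.0000286 s.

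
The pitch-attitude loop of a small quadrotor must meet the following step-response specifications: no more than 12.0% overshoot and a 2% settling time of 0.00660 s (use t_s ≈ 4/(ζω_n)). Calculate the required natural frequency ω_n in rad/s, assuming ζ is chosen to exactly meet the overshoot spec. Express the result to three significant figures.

Inverting the overshoot relation: ζ = |ln 0.120|/√(π² + ln²0.120) = 0.559.
Then ω_n = 4/(ζ t_s) = 4/(0.559 × 0.00660) = 1080 rad/s.

ω_n ≈ 1080 rad/s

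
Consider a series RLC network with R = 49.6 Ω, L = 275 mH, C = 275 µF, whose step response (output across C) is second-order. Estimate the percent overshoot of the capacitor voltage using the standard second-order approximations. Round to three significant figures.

For a series RLC circuit (capacitor voltage as output), ω_n = 1/√(LC) = 1/√(275 mH · 275 µF) = 115 rad/s.
ζ = (R/2)·√(C/L) = (49.6/2)·√(275 µF/275 mH) = 0.784.
%OS = 100 e^{−πζ/√(1−ζ²)} with ζ = 0.784 gives 1.89%.

%OS ≈ 1.89%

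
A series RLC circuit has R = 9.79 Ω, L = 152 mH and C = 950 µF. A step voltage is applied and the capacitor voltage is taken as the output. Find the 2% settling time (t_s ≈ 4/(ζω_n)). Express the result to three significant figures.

For a series RLC circuit (capacitor voltage as output), ω_n = 1/√(LC) = 1/√(152 mH · 950 µF) = 83.2 rad/s.
ζ = (R/2)·√(C/L) = (9.79/2)·√(950 µF/152 mH) = 0.387.
t_s ≈ 4/(ζω_n) = 0.124 s.

t_s ≈ 0.124 s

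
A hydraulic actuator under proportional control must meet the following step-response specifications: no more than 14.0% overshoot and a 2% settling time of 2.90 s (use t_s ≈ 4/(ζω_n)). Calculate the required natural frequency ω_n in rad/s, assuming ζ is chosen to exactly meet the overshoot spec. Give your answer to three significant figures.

ω_n ≈ 2.60 rad/s

Inverting the overshoot relation: ζ = |ln 0.140|/√(π² + ln²0.140) = 0.531.
Then ω_n = 4/(ζ t_s) = 4/(0.531 × 2.90) = 2.60 rad/s.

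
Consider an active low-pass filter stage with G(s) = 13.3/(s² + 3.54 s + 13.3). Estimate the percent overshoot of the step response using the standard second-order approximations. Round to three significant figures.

Matching coefficients with s² + 2ζω_n s + ω_n² gives ω_n² = 13.3 ⇒ ω_n = 3.65 rad/s, and ζ = 3.54/(2ω_n) = 0.485.
%OS = 100·exp(−πζ/√(1−ζ²)) = 17.5%.

%OS ≈ 17.5%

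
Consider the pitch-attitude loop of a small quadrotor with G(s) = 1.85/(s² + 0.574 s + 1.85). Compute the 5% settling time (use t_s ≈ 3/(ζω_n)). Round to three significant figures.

Matching coefficients with s² + 2ζω_n s + ω_n² gives ω_n² = 1.85 ⇒ ω_n = 1.36 rad/s, and ζ = 0.574/(2ω_n) = 0.211.
t_s ≈ 3/(ζω_n) = 3/(0.211·1.36) = 10.5 s.

t_s ≈ 10.5 s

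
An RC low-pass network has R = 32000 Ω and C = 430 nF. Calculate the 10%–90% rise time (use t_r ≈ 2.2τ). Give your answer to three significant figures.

τ = RC = 32000 × 430 nF = 0.0138 s.
t_r ≈ 2.2τ = 0.0303 s.

t_r ≈ 0.0303 s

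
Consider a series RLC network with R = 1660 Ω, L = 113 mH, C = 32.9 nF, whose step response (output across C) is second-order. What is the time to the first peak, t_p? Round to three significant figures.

t_p ≈ 0.000214 s

For a series RLC circuit (capacitor voltage as output), ω_n = 1/√(LC) = 1/√(113 mH · 32.9 nF) = 16400 rad/s.
ζ = (R/2)·√(C/L) = (1660/2)·√(32.9 nF/113 mH) = 0.448.
The damped frequency ω_d = ω_n√(1−ζ²) = 14700 rad/s. t_p = π/ω_d = 0.000214 s.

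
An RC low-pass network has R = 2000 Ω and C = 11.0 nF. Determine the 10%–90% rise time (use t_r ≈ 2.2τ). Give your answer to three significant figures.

τ = RC = 2000 × 11.0 nF = 0.0000220 s.
t_r ≈ 2.2τ = 0.0000484 s.

t_r ≈ 0.0000484 s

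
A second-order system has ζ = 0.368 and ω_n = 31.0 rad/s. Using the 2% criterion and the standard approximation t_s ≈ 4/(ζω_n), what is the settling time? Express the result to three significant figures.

t_s ≈ 4/(ζω_n) = 4/(0.368 × 31.0) = 0.351 s.

t_s ≈ 0.351 s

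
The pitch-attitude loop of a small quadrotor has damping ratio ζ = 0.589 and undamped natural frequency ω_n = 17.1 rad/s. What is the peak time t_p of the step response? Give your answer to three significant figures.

t_p ≈ 0.227 s

The damped frequency is ω_d = ω_n√(1−ζ²) = 17.1·√(1−0.347) = 13.8 rad/s.
Peak time t_p = π/ω_d = π/13.8 = 0.227 s.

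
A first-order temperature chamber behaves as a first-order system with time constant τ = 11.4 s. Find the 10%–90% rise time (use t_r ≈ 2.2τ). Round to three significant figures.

t_r ≈ 25.1 s

t_r ≈ 2.2τ = 25.1 s.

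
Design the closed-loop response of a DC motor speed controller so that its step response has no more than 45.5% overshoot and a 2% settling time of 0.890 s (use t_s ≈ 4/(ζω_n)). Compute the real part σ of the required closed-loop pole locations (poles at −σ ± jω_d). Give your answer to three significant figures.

σ ≈ 4.49

The settling-time spec alone fixes σ = ζω_n = 4/t_s = 4/0.890 = 4.49.
(Overshoot then fixes ζ = 0.243 and hence ω_d = σ·√(1−ζ²)/ζ = 17.9 rad/s.)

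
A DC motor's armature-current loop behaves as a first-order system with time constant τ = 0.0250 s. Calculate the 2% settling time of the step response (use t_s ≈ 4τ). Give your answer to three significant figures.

t_s ≈ 4τ = 0.100 s.

t_s ≈ 0.100 s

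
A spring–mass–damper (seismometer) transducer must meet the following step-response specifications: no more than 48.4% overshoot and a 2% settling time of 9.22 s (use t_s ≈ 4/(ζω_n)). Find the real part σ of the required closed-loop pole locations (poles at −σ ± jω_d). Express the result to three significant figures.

The settling-time spec alone fixes σ = ζω_n = 4/t_s = 4/9.22 = 0.434.
(Overshoot then fixes ζ = 0.225 and hence ω_d = σ·√(1−ζ²)/ζ = 1.88 rad/s.)

σ ≈ 0.434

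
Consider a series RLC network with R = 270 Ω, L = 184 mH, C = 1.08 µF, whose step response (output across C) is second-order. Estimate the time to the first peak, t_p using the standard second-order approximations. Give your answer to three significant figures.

t_p ≈ 0.00148 s

For a series RLC circuit (capacitor voltage as output), ω_n = 1/√(LC) = 1/√(184 mH · 1.08 µF) = 2240 rad/s.
ζ = (R/2)·√(C/L) = (270/2)·√(1.08 µF/184 mH) = 0.327.
The damped frequency ω_d = ω_n√(1−ζ²) = 2120 rad/s. t_p = π/ω_d = 0.00148 s.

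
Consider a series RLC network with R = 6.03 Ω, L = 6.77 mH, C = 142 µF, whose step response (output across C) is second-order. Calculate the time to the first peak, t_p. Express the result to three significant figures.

t_p ≈ 0.00342 s

For a series RLC circuit (capacitor voltage as output), ω_n = 1/√(LC) = 1/√(6.77 mH · 142 µF) = 1020 rad/s.
ζ = (R/2)·√(C/L) = (6.03/2)·√(142 µF/6.77 mH) = 0.437.
ω_d = 1020·√(1 − 0.437²) = 918 rad/s. t_p = π/ω_d = 0.00342 s.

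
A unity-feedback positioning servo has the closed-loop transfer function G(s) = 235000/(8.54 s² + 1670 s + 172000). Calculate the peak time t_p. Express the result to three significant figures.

t_p ≈ 0.0305 s

Dividing through by 8.54: denominator becomes s² + 195.6 s + 20140.
So ω_n = √20140 = 142 rad/s and ζ = 195.6/(2·142) = 0.689.
ω_d = ω_n√(1−ζ²) = 103 rad/s. t_p = π/ω_d = 0.0305 s.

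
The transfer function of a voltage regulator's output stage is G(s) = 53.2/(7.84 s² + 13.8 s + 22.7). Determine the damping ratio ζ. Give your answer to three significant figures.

Dividing through by 7.84: denominator becomes s² + 1.760 s + 2.895.
So ω_n = √2.895 = 1.70 rad/s and ζ = 1.760/(2·1.70) = 0.517.

ζ ≈ 0.517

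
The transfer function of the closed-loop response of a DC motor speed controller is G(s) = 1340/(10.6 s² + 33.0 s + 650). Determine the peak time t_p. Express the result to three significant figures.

Dividing through by 10.6: denominator becomes s² + 3.113 s + 61.32.
So ω_n = √61.32 = 7.83 rad/s and ζ = 3.113/(2·7.83) = 0.199.
ω_d = 7.83·√(1 − 0.199²) = 7.67 rad/s. t_p = π/ω_d = 0.409 s.

t_p ≈ 0.409 s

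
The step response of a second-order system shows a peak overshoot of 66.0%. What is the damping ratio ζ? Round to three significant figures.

Inverting the overshoot relation: ζ = |ln 0.660|/√(π² + ln²0.660) = 0.131.

ζ ≈ 0.131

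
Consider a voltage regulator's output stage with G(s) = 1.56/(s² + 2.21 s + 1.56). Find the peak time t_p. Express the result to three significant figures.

Matching coefficients with s² + 2ζω_n s + ω_n² gives ω_n² = 1.56 ⇒ ω_n = 1.25 rad/s, and ζ = 2.21/(2ω_n) = 0.885.
The damped frequency ω_d = ω_n√(1−ζ²) = 0.582 rad/s. Then t_p = π/ω_d = 5.40 s.

t_p ≈ 5.40 s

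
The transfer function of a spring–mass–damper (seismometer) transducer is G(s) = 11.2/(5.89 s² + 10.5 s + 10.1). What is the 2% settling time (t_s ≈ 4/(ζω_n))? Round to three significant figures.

Dividing through by 5.89: denominator becomes s² + 1.783 s + 1.715.
So ω_n = √1.715 = 1.31 rad/s and ζ = 1.783/(2·1.31) = 0.681.
t_s ≈ 4/(ζω_n) = 4.49 s.

t_s ≈ 4.49 s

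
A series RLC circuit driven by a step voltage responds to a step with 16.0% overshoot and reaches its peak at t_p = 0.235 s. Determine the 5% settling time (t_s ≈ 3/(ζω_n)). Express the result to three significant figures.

The overshoot fixes ζ = −ln(OS)/√(π²+ln²(OS)) = 0.504.
t_p = π/ω_d ⇒ ω_d = 13.4 rad/s; then ω_n = ω_d/√(1−ζ²) = 15.5 rad/s.
t_s ≈ 3/(ζω_n) = 3/(0.504·15.5) = 0.385 s.

t_s ≈ 0.385 s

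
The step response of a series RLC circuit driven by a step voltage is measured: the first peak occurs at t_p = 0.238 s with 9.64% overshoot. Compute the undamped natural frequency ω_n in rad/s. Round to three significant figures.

The overshoot fixes ζ = −ln(OS)/√(π²+ln²(OS)) = 0.597.
From t_p = π/ω_d, ω_d = π/0.238 = 13.2 rad/s, so ω_n = ω_d/√(1−ζ²) = 16.5 rad/s.

ω_n ≈ 16.5 rad/s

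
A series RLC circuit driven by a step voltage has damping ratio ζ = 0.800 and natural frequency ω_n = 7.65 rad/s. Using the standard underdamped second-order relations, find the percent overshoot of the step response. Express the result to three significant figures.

%OS ≈ 1.52%

For an underdamped second-order system, %OS = 100·exp(−πζ/√(1−ζ²)).
πζ/√(1−ζ²) = π·0.800/√(1−0.640) = 4.189, so %OS = 100·e^(−4.189) = 1.52%.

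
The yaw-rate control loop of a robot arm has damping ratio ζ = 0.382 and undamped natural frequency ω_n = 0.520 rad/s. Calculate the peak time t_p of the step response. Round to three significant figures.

The damped frequency is ω_d = ω_n√(1−ζ²) = 0.520·√(1−0.146) = 0.481 rad/s.
Peak time t_p = π/ω_d = π/0.481 = 6.54 s.

t_p ≈ 6.54 s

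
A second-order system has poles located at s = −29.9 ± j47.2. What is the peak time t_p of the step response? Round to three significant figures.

t_p = π/ω_d with ω_d = 47.2 (the imaginary part), so t_p = 0.0666 s.

t_p ≈ 0.0666 s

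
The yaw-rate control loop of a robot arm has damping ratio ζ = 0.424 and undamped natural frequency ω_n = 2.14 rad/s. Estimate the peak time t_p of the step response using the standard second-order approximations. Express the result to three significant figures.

t_p ≈ 1.62 s

The damped frequency is ω_d = ω_n√(1−ζ²) = 2.14·√(1−0.180) = 1.94 rad/s.
Peak time t_p = π/ω_d = π/1.94 = 1.62 s.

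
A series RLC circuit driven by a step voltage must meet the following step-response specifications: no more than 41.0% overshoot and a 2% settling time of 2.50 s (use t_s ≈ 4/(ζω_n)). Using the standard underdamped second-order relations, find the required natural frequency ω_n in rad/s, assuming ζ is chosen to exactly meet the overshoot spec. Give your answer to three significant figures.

From %OS = 100·exp(−πζ/√(1−ζ²)), invert to get ζ = −ln(OS)/√(π² + ln²(OS)) with OS = 0.410.
−ln 0.410 = 0.8916, so ζ = 0.8916/√(π² + 0.7949) = 0.273.
Then ω_n = 4/(ζ t_s) = 4/(0.273 × 2.50) = 5.86 rad/s.

ω_n ≈ 5.86 rad/s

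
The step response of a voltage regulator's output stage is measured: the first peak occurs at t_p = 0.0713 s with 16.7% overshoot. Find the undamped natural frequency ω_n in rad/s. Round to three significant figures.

ζ from %OS: ζ = |ln 0.167|/√(π²+ln²0.167) = 0.495.
From t_p = π/ω_d, ω_d = π/0.0713 = 44.1 rad/s, so ω_n = ω_d/√(1−ζ²) = 50.7 rad/s.

ω_n ≈ 50.7 rad/s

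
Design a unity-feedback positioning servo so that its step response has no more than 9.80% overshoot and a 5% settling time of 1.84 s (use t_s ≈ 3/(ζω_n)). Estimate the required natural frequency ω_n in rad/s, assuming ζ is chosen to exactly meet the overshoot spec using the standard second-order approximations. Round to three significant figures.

ζ = −ln(OS)/√(π² + (ln OS)²). With OS = 0.0980, ln OS = −2.323 and ζ = 2.323/3.907 = 0.595.
From t_s ≈ 3/(ζω_n): ω_n = 3/(ζ·t_s) = 3/(0.595·1.84) = 2.74 rad/s.

ω_n ≈ 2.74 rad/s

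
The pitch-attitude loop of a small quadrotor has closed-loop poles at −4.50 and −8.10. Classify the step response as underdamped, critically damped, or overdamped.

Since the poles are distinct, negative and real, the response is overdamped.

overdamped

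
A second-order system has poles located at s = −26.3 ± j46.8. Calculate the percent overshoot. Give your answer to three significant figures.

%OS ≈ 17.1%

With σ = 26.3, ω_d = 46.8: ω_n = √(σ²+ω_d²) = 53.7 rad/s, ζ = σ/ω_n = 0.490.
%OS = 100 e^{−πζ/√(1−ζ²)} with ζ = 0.490 gives 17.1%.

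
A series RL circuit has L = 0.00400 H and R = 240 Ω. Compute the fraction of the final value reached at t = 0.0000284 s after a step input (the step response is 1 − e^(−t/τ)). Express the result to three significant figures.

y/y_∞ ≈ 0.818

τ = L/R = 0.00400/240 = 0.0000167 s.
y(t)/y_∞ = 1 − e^(−t/τ) = 1 − e^(−0.0000284/0.0000167) = 1 − e^(−1.70) = 0.818.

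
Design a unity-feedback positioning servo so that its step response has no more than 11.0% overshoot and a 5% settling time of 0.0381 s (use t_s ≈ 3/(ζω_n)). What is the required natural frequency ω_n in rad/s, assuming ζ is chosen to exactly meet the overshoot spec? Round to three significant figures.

Inverting the overshoot relation: ζ = |ln 0.110|/√(π² + ln²0.110) = 0.575.
From t_s ≈ 3/(ζω_n): ω_n = 3/(ζ·t_s) = 3/(0.575·0.0381) = 137 rad/s.

ω_n ≈ 137 rad/s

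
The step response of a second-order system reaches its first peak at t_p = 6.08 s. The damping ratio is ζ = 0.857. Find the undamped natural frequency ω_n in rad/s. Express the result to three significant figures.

Peak time t_p = π/ω_d, so ω_d = π/t_p = π/6.08 = 0.517 rad/s.
ω_n = ω_d/√(1−ζ²) = 0.517/√0.266 = 1.00 rad/s.

ω_n ≈ 1.00 rad/s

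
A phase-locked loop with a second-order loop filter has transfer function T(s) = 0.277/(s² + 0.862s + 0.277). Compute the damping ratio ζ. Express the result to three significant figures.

Comparing the denominator to s² + 2ζω_n s + ω_n²: ω_n = √0.277 = 0.526 rad/s, and 2ζω_n = 0.862 so ζ = 0.862/(2·0.526) = 0.819.

ζ ≈ 0.819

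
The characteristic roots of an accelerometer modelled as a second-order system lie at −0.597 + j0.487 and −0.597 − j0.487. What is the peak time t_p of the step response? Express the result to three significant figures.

t_p ≈ 6.45 s

t_p = π/ω_d with ω_d = 0.487 (the imaginary part), so t_p = 6.45 s.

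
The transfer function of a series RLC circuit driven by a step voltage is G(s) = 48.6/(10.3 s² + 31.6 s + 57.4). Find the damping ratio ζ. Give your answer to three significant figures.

Dividing through by 10.3: denominator becomes s² + 3.068 s + 5.573.
So ω_n = √5.573 = 2.36 rad/s and ζ = 3.068/(2·2.36) = 0.650.

ζ ≈ 0.650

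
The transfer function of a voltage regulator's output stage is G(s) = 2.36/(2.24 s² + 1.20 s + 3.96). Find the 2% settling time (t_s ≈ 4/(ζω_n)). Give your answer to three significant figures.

t_s ≈ 14.9 s

Dividing through by 2.24: denominator becomes s² + 0.5357 s + 1.768.
So ω_n = √1.768 = 1.33 rad/s and ζ = 0.5357/(2·1.33) = 0.201.
t_s ≈ 4/(ζω_n) = 14.9 s.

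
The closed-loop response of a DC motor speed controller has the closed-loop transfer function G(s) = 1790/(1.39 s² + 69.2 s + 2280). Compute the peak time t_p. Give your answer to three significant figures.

t_p ≈ 0.0983 s

Dividing through by 1.39: denominator becomes s² + 49.78 s + 1640.
So ω_n = √1640 = 40.5 rad/s and ζ = 49.78/(2·40.5) = 0.615.
ω_d = 40.5·√(1 − 0.615²) = 31.9 rad/s. t_p = π/ω_d = 0.0983 s.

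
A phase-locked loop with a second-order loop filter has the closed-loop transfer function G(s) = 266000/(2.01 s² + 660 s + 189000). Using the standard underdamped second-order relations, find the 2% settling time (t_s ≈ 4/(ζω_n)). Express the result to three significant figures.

t_s ≈ 0.0244 s

Dividing through by 2.01: denominator becomes s² + 328.4 s + 94030.
So ω_n = √94030 = 307 rad/s and ζ = 328.4/(2·307) = 0.535.
t_s ≈ 4/(ζω_n) = 0.0244 s.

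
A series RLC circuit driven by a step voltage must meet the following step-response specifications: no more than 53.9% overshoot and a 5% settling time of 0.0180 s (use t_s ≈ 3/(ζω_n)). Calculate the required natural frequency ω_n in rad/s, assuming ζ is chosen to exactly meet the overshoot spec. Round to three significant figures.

From %OS = 100·exp(−πζ/√(1−ζ²)), invert to get ζ = −ln(OS)/√(π² + ln²(OS)) with OS = 0.539.
−ln 0.539 = 0.6180, so ζ = 0.6180/√(π² + 0.3820) = 0.193.
Then ω_n = 3/(ζ t_s) = 3/(0.193 × 0.0180) = 863 rad/s.

ω_n ≈ 863 rad/s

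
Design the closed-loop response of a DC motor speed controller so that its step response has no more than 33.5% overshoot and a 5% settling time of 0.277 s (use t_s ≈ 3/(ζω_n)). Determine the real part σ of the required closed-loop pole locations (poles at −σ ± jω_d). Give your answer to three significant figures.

The settling-time spec alone fixes σ = ζω_n = 3/t_s = 3/0.277 = 10.8.
(Overshoot then fixes ζ = 0.329 and hence ω_d = σ·√(1−ζ²)/ζ = 31.1 rad/s.)

σ ≈ 10.8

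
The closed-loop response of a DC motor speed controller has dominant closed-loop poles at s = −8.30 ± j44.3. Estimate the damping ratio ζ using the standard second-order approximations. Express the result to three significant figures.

ζ ≈ 0.184

The poles are at −σ ± jω_d with σ = 8.30 and ω_d = 44.3, so ω_n = √(σ²+ω_d²) = 45.1 rad/s and ζ = σ/ω_n = 0.184.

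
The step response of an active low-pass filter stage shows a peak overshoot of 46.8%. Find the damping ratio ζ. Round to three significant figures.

From %OS = 100·exp(−πζ/√(1−ζ²)), invert to get ζ = −ln(OS)/√(π² + ln²(OS)) with OS = 0.468.
−ln 0.468 = 0.7593, so ζ = 0.7593/√(π² + 0.5765) = 0.235.

ζ ≈ 0.235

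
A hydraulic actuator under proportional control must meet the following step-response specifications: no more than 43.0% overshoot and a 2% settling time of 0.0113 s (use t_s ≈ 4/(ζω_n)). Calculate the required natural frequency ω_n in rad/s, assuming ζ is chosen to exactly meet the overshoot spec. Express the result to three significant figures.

Inverting the overshoot relation: ζ = |ln 0.430|/√(π² + ln²0.430) = 0.259.
Then ω_n = 4/(ζ t_s) = 4/(0.259 × 0.0113) = 1360 rad/s.

ω_n ≈ 1360 rad/s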